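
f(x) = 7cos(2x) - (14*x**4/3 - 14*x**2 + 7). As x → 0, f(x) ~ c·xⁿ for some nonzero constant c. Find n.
6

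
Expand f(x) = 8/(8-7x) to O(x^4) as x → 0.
1 + 7*x/8 + 49*x**2/64 + 343*x**3/512 + O(x**4)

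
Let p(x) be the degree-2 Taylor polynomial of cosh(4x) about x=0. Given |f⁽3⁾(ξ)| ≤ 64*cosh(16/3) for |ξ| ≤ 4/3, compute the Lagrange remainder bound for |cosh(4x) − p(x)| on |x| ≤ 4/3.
2048*cosh(16/3)/81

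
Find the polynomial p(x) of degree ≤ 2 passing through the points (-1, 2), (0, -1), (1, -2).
x**2 - 2*x - 1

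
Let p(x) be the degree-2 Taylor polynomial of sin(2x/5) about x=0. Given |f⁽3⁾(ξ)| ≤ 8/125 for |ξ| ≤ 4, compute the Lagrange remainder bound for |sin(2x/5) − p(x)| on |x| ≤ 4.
256/375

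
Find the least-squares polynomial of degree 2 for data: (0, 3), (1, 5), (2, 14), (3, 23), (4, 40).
101/35 + (22/35)x + (15/7)x²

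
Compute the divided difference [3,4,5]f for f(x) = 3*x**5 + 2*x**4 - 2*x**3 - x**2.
2149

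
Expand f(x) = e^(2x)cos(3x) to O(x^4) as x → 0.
1 + 2*x - 5*x**2/2 - 23*x**3/3 + O(x**4)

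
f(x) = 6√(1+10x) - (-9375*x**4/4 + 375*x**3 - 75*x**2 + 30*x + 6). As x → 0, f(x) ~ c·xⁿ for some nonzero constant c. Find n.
5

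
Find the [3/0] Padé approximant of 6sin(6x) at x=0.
-216*x**3 + 36*x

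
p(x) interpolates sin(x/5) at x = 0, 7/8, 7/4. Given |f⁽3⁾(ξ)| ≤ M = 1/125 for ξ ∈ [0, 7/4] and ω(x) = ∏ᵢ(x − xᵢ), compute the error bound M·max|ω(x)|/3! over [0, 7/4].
343*sqrt(3)/1728000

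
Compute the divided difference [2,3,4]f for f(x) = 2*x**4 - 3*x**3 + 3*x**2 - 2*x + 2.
86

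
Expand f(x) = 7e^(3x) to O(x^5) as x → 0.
7 + 21*x + 63*x**2/2 + 63*x**3/2 + 189*x**4/8 + O(x**5)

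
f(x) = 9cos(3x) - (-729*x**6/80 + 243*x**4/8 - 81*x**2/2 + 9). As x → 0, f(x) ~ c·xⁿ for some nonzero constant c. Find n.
8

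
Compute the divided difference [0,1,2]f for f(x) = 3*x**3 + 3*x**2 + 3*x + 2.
12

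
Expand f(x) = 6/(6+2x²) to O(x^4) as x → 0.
1 - x**2/3 + O(x**4)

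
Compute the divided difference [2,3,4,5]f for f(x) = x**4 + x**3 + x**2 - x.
15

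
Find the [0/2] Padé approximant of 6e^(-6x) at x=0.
6/(18*x**2 + 6*x + 1)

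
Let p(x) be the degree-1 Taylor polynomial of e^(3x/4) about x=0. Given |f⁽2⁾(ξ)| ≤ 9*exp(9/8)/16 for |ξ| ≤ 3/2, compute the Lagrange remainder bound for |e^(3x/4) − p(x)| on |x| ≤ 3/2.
81*exp(9/8)/128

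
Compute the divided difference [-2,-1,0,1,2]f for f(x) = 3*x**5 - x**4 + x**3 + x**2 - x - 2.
-1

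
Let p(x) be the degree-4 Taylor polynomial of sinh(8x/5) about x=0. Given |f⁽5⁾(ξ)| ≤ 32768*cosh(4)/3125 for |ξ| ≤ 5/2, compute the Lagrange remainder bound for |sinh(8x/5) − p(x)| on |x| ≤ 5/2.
128*cosh(4)/15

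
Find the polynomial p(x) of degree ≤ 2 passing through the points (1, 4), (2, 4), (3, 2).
-x**2 + 3*x + 2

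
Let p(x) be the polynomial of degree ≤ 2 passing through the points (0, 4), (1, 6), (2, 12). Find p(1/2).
9/2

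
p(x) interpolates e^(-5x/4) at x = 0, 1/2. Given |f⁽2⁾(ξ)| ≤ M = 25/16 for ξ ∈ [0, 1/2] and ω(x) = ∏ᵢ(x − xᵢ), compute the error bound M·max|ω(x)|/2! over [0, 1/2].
25/512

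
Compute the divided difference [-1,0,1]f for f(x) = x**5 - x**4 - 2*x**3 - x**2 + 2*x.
-2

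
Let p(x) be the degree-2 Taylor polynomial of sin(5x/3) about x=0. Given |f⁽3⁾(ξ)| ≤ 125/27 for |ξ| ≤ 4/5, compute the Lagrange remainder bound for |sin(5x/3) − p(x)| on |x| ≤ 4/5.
32/81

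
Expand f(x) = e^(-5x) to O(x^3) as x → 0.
1 - 5*x + 25*x**2/2 + O(x**3)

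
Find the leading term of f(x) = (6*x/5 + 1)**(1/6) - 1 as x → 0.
x/5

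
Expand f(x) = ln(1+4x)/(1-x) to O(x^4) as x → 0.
4*x - 4*x**2 + 52*x**3/3 + O(x**4)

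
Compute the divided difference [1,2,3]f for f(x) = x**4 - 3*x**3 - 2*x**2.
5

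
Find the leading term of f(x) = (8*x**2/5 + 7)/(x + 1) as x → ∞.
8*x/5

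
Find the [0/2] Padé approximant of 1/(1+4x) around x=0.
1/(4*x + 1)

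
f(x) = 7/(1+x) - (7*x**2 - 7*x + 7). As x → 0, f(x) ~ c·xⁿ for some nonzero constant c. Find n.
3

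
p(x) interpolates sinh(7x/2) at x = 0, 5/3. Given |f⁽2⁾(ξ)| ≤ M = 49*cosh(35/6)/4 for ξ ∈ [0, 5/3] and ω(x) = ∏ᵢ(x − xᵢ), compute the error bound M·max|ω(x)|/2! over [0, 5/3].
1225*cosh(35/6)/288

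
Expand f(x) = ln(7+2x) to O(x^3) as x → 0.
log(7) + 2*x/7 - 2*x**2/49 + O(x**3)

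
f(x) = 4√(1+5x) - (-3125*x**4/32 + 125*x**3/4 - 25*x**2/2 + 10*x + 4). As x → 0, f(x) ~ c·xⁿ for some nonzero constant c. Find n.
5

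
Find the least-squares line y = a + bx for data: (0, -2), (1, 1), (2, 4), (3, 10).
a = -13/5, b = 39/10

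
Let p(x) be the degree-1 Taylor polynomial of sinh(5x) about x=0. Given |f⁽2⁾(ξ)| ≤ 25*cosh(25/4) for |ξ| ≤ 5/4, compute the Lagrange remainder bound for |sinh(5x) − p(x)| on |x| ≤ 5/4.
625*cosh(25/4)/32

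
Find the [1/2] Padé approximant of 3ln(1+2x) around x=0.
6*x/(-x**2/3 + x + 1)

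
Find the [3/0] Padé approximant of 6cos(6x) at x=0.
6 - 108*x**2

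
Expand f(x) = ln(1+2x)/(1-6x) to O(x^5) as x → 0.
2*x + 10*x**2 + 188*x**3/3 + 372*x**4 + O(x**5)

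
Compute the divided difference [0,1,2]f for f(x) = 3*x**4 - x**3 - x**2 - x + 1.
17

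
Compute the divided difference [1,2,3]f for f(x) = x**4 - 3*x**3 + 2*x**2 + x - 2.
9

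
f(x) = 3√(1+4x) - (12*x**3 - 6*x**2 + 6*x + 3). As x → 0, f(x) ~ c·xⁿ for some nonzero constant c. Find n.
4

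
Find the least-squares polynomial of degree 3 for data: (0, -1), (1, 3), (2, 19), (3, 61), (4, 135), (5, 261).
-71/63 + (457/189)x + (-13/126)x² + (109/54)x³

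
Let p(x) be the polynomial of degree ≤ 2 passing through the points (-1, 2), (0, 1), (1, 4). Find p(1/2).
2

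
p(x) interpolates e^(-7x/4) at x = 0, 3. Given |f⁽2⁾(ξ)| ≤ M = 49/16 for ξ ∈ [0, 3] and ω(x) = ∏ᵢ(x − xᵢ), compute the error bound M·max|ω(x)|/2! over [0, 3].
441/128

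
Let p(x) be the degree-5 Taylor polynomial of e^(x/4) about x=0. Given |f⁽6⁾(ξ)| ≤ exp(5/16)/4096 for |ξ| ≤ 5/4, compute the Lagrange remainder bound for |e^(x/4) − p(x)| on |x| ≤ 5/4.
3125*exp(5/16)/2415919104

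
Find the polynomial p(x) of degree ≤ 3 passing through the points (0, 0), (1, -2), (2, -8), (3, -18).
-2*x**2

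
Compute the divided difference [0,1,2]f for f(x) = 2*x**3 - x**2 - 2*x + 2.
5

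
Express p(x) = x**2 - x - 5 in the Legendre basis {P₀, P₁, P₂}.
(-14/3)P₀ - P₁ + (2/3)P₂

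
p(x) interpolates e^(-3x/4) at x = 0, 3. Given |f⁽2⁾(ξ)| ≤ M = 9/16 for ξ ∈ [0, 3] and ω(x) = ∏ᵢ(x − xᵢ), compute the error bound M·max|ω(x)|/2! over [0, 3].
81/128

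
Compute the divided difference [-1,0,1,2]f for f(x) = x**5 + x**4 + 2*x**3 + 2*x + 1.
9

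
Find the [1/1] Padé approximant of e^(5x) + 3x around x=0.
(103*x/16 + 1)/(1 - 25*x/16)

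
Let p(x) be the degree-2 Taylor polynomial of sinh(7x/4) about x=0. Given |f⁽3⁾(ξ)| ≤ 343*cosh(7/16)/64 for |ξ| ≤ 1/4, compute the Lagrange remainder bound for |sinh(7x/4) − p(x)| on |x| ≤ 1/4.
343*cosh(7/16)/24576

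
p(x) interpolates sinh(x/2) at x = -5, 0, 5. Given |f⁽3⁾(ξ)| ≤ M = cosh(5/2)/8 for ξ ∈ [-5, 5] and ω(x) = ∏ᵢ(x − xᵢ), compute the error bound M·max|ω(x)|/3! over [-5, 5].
125*sqrt(3)*cosh(5/2)/216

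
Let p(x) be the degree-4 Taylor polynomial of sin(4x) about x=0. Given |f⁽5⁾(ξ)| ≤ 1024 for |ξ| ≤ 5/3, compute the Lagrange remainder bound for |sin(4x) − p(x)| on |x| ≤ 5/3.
80000/729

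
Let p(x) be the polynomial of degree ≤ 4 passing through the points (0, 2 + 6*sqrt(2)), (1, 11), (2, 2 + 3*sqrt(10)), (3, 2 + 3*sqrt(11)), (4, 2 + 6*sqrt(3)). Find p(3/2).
-15*sqrt(11)/32 - 15*sqrt(2)/64 + 9*sqrt(3)/64 + 199/32 + 135*sqrt(10)/64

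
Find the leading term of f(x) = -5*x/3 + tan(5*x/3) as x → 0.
125*x**3/81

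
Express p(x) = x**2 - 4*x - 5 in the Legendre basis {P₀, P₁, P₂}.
(-14/3)P₀ + (-4)P₁ + (2/3)P₂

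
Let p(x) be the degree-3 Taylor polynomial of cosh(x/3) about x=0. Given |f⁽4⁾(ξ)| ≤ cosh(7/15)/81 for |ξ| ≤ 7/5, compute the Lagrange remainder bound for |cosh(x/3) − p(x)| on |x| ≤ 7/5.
2401*cosh(7/15)/1215000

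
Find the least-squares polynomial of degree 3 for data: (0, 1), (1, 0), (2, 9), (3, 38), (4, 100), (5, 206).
17/18 + (-1133/756)x + (-74/63)x² + (209/108)x³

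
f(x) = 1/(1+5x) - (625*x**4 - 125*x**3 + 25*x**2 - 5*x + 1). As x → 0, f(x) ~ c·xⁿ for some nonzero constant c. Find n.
5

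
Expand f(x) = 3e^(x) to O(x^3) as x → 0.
3 + 3*x + 3*x**2/2 + O(x**3)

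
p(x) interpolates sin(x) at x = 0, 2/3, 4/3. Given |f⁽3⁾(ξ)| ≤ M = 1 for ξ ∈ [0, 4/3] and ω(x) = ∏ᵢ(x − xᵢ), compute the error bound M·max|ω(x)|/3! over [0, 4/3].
8*sqrt(3)/729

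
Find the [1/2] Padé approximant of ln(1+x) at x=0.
x/(-x**2/12 + x/2 + 1)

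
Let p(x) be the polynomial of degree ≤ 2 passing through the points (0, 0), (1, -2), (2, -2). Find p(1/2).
-5/4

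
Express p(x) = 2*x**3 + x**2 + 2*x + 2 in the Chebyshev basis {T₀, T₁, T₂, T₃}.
(5/2)T₀ + (7/2)T₁ + (1/2)T₂ + (1/2)T₃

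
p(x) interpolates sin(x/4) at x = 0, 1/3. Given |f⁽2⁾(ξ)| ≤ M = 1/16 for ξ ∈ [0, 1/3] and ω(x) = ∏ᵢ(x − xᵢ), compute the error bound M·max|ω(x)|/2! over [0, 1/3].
1/1152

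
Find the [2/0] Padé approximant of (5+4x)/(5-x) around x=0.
x**2/5 + x + 1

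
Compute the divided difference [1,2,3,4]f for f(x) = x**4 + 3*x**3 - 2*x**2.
13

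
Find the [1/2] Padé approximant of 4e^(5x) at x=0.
(20*x/3 + 4)/(25*x**2/6 - 10*x/3 + 1)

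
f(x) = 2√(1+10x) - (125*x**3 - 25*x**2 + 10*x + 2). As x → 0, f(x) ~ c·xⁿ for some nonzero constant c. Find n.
4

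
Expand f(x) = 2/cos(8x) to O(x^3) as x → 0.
2 + 64*x**2 + O(x**3)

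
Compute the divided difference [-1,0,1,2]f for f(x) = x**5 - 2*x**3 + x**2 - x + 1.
3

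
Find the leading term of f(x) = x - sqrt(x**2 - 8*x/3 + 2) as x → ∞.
4/3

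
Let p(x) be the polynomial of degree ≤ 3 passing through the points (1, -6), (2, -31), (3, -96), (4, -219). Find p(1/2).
-23/8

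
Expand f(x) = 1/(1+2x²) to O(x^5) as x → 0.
1 - 2*x**2 + 4*x**4 + O(x**5)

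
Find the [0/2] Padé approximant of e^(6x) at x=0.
1/(18*x**2 - 6*x + 1)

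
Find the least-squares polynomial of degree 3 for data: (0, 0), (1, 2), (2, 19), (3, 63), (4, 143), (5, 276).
-17/126 + (-517/756)x + (71/63)x² + (217/108)x³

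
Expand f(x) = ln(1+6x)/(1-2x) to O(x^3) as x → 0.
6*x - 6*x**2 + O(x**3)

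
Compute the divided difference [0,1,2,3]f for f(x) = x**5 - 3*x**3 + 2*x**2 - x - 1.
22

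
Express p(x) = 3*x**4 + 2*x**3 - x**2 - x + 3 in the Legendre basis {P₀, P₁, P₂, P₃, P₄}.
(49/15)P₀ + (1/5)P₁ + (22/21)P₂ + (4/5)P₃ + (24/35)P₄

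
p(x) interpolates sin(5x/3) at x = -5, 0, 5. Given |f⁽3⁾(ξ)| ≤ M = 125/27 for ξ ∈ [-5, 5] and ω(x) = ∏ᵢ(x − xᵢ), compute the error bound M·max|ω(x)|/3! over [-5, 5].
15625*sqrt(3)/729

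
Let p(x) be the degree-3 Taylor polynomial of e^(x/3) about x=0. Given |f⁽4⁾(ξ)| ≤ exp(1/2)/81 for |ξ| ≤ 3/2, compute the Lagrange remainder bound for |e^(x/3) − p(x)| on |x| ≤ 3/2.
exp(1/2)/384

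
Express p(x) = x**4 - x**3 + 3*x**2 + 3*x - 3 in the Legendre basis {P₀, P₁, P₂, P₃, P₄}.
(-9/5)P₀ + (12/5)P₁ + (18/7)P₂ + (-2/5)P₃ + (8/35)P₄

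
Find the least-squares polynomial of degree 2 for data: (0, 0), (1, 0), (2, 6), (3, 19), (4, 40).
1/5 + (-41/10)x + (7/2)x²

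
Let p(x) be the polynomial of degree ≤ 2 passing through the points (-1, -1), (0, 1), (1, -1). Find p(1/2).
1/2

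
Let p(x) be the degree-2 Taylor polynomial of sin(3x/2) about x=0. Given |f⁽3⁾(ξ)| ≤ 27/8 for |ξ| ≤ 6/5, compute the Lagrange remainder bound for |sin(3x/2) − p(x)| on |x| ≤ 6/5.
243/250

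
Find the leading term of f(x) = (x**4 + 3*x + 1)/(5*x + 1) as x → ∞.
x**3/5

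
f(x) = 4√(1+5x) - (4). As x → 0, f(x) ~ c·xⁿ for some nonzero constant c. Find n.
1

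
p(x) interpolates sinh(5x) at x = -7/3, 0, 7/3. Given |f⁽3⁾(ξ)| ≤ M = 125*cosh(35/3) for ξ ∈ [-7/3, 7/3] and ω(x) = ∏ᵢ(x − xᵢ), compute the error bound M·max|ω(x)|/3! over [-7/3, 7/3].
42875*sqrt(3)*cosh(35/3)/729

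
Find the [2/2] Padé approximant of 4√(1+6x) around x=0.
(45*x**2 + 30*x + 4)/(9*x**2/4 + 9*x/2 + 1)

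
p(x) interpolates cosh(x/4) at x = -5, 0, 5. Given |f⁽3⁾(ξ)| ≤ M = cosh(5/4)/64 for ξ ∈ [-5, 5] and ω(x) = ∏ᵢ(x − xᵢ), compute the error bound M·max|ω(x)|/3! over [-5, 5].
125*sqrt(3)*cosh(5/4)/1728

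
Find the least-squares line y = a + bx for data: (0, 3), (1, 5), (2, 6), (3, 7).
a = 33/10, b = 13/10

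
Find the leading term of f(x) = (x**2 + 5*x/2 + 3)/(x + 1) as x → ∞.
x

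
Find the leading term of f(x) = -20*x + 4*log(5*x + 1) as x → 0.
-50*x**2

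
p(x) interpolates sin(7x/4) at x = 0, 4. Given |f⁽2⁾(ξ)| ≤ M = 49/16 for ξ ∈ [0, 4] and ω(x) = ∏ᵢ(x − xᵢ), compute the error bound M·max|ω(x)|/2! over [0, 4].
49/8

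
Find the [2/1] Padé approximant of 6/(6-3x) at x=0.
1/(1 - x/2)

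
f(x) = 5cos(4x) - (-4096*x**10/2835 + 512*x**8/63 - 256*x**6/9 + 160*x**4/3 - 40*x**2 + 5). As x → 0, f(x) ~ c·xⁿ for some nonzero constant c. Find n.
12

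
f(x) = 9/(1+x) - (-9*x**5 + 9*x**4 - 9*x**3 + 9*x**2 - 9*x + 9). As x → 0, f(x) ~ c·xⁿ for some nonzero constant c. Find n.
6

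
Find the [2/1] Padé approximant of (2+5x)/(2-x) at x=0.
(5*x/2 + 1)/(1 - x/2)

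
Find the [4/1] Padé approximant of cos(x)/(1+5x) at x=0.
(x**4/24 - x**2/2 + 1)/(5*x + 1)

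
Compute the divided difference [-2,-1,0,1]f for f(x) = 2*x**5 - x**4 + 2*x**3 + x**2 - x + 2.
14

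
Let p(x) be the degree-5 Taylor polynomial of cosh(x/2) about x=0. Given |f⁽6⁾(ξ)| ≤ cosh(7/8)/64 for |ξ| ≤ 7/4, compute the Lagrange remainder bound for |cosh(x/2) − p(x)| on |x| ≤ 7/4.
117649*cosh(7/8)/188743680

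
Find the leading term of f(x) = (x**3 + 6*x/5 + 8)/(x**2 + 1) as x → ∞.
x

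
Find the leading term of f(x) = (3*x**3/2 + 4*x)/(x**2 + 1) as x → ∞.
3*x/2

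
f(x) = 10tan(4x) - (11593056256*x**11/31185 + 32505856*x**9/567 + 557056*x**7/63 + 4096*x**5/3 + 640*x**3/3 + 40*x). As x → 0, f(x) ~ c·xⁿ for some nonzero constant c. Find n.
13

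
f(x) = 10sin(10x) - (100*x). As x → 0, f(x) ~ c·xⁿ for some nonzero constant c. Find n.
3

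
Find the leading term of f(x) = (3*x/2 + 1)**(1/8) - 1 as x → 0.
3*x/16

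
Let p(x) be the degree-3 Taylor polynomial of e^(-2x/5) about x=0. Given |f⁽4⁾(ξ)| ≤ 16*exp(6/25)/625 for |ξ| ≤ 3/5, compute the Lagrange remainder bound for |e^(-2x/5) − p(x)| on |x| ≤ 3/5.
54*exp(6/25)/390625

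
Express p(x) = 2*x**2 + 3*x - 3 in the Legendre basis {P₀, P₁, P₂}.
(-7/3)P₀ + (3)P₁ + (4/3)P₂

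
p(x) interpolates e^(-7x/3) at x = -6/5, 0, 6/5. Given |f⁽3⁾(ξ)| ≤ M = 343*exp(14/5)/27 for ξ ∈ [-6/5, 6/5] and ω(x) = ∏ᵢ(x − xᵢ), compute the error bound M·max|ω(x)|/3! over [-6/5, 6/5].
2744*sqrt(3)*exp(14/5)/3375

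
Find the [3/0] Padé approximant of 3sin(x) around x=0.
x*(6 - x**2)/2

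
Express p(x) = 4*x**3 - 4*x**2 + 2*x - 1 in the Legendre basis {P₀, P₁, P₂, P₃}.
(-7/3)P₀ + (22/5)P₁ + (-8/3)P₂ + (8/5)P₃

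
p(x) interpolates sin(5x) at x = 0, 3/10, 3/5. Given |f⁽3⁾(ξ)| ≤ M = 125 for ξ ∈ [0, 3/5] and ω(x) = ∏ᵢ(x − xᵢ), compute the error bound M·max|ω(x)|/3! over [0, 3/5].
sqrt(3)/8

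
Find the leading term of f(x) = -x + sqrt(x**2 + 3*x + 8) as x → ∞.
3/2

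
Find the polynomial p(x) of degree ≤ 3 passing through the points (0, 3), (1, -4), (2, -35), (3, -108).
-3*x**3 - 3*x**2 - x + 3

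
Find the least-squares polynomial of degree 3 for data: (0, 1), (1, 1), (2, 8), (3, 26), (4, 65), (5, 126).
22/21 + (-187/126)x + (37/84)x² + (35/36)x³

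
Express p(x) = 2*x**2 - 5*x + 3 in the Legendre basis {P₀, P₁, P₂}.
(11/3)P₀ + (-5)P₁ + (4/3)P₂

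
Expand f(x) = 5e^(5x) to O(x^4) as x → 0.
5 + 25*x + 125*x**2/2 + 625*x**3/6 + O(x**4)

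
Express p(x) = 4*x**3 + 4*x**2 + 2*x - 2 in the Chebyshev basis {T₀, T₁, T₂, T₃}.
(5)T₁ + (2)T₂ + T₃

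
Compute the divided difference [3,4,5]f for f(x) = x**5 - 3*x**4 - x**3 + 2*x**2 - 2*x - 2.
359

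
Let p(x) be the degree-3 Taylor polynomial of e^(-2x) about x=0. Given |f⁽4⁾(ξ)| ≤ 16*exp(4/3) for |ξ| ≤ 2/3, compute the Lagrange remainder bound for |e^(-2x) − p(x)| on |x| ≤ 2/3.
32*exp(4/3)/243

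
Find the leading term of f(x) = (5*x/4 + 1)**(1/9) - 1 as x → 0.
5*x/36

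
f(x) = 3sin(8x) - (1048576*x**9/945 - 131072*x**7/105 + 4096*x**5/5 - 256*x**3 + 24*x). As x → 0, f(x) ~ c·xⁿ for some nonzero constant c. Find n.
11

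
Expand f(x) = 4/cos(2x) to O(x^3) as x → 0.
4 + 8*x**2 + O(x**3)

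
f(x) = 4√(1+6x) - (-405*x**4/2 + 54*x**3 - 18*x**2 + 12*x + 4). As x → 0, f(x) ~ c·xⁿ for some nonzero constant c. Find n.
5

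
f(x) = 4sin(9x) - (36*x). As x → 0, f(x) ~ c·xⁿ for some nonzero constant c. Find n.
3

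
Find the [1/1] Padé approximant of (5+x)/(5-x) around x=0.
(x/5 + 1)/(1 - x/5)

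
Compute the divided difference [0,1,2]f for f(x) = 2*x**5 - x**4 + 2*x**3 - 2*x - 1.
29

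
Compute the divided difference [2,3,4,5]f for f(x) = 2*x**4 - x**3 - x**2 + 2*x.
27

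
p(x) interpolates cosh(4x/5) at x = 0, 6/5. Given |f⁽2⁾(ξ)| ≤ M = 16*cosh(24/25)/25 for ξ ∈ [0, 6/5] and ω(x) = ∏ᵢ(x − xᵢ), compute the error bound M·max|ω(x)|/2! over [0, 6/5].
72*cosh(24/25)/625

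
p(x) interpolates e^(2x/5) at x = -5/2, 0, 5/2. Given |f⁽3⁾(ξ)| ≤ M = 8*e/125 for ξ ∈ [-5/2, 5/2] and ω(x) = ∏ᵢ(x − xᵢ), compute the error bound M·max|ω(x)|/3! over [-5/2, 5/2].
sqrt(3)*e/27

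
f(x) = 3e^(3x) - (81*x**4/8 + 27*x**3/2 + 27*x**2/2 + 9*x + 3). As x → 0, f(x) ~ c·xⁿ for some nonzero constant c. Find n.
5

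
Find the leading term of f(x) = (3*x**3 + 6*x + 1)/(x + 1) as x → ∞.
3*x**2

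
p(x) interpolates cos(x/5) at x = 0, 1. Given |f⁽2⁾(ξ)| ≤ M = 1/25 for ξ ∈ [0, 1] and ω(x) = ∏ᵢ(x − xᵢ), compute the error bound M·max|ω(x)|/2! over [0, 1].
1/200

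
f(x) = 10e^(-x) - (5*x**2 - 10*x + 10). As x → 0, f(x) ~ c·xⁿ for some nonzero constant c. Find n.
3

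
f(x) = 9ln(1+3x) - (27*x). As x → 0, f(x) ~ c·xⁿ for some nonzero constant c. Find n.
2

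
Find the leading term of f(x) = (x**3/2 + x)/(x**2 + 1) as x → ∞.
x/2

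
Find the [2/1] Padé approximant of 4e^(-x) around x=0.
(2*x**2/3 - 8*x/3 + 4)/(x/3 + 1)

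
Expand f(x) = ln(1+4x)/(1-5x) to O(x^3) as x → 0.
4*x + 12*x**2 + O(x**3)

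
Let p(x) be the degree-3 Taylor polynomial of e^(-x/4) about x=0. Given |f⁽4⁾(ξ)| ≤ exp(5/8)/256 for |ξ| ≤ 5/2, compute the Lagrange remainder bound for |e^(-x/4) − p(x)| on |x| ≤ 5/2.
625*exp(5/8)/98304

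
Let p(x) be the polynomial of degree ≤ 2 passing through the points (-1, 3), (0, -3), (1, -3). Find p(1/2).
-15/4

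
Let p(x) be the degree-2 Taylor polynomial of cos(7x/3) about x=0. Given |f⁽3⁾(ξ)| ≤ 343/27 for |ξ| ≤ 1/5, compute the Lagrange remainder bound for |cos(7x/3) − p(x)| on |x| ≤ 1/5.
343/20250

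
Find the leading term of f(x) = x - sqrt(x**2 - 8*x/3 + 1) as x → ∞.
4/3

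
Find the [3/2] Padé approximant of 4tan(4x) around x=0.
(-256*x**3/15 + 16*x)/(1 - 32*x**2/5)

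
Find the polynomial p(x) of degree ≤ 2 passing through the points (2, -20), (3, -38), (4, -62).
-3*x**2 - 3*x - 2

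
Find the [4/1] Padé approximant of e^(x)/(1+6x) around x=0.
(136033*x**4/3159480 + 65731*x**3/394935 + 26331*x**2/52658 + 131644*x/131645 + 1)/(789869*x/131645 + 1)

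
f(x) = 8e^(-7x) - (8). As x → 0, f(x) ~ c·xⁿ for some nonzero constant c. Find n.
1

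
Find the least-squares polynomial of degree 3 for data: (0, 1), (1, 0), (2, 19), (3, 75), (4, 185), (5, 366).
1 + (-16/3)x + (3/2)x² + (17/6)x³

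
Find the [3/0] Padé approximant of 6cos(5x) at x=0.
6 - 75*x**2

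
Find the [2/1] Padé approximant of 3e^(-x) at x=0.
(x**2/2 - 2*x + 3)/(x/3 + 1)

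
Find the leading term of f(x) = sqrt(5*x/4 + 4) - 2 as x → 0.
5*x/16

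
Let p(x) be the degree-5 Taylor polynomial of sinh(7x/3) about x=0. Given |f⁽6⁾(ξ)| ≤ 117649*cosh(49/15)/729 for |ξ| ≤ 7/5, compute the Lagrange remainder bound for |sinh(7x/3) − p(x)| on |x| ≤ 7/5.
13841287201*cosh(49/15)/8201250000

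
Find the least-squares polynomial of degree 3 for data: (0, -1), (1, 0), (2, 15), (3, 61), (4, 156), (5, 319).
-15/14 + (17/28)x + (-65/28)x² + (3)x³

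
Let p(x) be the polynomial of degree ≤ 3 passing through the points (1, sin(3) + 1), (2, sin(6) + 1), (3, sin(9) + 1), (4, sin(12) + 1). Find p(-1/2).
105*sin(3)/16 + 1 - 35*sin(12)/16 - 189*sin(6)/16 + 135*sin(9)/16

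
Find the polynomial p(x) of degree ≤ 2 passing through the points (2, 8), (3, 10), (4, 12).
2*x + 4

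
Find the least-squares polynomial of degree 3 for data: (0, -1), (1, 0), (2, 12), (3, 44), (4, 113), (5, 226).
-1 + (1/14)x + (-13/14)x² + (2)x³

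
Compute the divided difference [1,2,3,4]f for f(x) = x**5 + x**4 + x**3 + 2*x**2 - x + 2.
76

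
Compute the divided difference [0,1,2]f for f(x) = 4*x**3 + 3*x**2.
15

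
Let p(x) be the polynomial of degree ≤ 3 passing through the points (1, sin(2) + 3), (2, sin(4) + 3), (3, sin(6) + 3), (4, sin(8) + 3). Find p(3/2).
15*sin(4)/16 + sin(8)/16 - 5*sin(6)/16 + 5*sin(2)/16 + 3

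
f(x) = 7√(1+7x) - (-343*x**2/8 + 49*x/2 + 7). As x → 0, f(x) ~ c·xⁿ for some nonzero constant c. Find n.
3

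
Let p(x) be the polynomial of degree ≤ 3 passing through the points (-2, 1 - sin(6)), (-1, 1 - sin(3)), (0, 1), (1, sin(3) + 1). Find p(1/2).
-sin(6)/16 + 5*sin(3)/8 + 1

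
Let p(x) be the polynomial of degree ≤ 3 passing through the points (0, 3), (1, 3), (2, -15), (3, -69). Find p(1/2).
33/8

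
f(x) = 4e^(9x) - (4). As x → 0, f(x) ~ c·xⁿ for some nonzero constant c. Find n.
1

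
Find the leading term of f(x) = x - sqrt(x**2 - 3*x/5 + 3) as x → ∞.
3/10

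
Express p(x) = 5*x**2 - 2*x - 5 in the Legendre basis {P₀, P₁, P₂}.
(-10/3)P₀ + (-2)P₁ + (10/3)P₂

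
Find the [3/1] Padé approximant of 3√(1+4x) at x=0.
(-3*x**3 + 9*x**2 + 27*x/2 + 3)/(5*x/2 + 1)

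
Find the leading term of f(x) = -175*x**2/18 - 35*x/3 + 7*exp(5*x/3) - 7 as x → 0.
875*x**3/162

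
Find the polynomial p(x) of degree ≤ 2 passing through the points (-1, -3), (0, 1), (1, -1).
-3*x**2 + x + 1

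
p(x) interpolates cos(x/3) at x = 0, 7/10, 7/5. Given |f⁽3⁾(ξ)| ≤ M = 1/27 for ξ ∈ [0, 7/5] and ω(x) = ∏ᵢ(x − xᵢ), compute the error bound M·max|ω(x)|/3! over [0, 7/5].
343*sqrt(3)/729000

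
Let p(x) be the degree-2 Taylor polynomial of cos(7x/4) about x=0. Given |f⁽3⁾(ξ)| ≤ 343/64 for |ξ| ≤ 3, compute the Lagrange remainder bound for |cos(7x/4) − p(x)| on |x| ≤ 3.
3087/128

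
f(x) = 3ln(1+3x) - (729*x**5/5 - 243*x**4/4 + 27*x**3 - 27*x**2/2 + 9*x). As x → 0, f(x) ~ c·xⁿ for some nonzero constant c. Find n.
6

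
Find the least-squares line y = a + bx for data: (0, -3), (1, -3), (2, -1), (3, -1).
a = -16/5, b = 4/5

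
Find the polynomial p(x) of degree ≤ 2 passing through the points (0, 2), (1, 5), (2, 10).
x**2 + 2*x + 2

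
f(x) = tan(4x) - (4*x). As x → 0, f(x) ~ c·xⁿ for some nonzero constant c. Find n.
3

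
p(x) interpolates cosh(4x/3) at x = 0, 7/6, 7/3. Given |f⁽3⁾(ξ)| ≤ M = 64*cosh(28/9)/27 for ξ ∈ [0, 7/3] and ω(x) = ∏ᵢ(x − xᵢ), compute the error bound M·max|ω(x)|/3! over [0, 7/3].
2744*sqrt(3)*cosh(28/9)/19683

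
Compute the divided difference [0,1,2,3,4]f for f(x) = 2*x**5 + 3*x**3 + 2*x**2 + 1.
20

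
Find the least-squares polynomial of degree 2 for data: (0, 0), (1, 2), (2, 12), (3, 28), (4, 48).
-2/5 + (1/5)x + (3)x²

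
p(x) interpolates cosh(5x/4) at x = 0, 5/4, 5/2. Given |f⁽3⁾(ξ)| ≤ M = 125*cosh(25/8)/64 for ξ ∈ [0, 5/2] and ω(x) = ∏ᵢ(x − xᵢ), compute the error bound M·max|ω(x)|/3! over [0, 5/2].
15625*sqrt(3)*cosh(25/8)/110592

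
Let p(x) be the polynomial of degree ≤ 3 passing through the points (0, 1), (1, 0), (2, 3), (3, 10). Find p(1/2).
0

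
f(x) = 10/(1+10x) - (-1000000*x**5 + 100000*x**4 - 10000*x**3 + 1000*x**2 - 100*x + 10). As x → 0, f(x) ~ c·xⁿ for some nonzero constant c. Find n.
6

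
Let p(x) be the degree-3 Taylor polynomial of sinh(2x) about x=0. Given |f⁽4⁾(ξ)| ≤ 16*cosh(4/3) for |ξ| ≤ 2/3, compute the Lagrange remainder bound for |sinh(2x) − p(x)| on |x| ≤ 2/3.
32*cosh(4/3)/243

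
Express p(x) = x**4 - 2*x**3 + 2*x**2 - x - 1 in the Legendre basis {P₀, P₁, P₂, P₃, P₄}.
(-2/15)P₀ + (-11/5)P₁ + (40/21)P₂ + (-4/5)P₃ + (8/35)P₄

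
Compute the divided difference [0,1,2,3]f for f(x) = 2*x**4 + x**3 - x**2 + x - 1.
13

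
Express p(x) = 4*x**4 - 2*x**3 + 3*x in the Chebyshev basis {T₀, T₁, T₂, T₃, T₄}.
(3/2)T₀ + (3/2)T₁ + (2)T₂ + (-1/2)T₃ + (1/2)T₄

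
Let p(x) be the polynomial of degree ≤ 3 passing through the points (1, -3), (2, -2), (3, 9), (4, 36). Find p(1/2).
-13/8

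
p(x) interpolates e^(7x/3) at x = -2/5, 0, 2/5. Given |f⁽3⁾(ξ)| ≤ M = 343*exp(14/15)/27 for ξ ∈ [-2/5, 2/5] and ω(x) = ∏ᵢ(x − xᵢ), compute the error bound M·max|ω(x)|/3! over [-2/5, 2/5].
2744*sqrt(3)*exp(14/15)/91125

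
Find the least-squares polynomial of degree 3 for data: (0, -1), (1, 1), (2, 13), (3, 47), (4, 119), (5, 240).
-1 + (25/14)x + (-55/28)x² + (9/4)x³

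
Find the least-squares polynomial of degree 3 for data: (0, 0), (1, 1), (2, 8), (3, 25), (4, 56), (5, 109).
-8/63 + (124/189)x + (-2/63)x² + (23/27)x³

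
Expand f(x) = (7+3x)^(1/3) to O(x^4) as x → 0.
7**(1/3) + 7**(1/3)*x/7 - 7**(1/3)*x**2/49 + 5*7**(1/3)*x**3/1029 + O(x**4)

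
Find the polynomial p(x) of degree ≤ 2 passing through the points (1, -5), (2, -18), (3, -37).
-3*x**2 - 4*x + 2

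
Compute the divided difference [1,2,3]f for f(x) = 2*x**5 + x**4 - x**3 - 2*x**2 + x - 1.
197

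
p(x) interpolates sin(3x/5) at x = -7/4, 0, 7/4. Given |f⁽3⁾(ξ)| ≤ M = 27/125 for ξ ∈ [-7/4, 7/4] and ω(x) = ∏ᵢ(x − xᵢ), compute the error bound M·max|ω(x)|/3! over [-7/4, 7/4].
343*sqrt(3)/8000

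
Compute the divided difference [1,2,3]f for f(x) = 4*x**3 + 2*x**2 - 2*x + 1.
26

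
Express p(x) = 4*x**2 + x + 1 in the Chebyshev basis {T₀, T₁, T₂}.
(3)T₀ + T₁ + (2)T₂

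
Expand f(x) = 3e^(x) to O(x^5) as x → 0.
3 + 3*x + 3*x**2/2 + x**3/2 + x**4/8 + O(x**5)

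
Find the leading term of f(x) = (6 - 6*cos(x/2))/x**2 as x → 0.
3/4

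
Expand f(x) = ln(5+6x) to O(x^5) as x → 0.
log(5) + 6*x/5 - 18*x**2/25 + 72*x**3/125 - 324*x**4/625 + O(x**5)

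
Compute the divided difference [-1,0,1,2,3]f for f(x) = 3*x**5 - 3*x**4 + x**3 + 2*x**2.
12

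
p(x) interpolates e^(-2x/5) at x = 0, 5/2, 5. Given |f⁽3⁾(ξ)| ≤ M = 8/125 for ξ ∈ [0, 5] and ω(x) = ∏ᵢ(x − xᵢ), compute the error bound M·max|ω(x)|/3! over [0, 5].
sqrt(3)/27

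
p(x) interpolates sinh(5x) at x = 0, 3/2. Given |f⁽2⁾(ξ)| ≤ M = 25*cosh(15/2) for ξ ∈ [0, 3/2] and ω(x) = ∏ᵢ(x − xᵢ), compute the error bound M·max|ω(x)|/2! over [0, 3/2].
225*cosh(15/2)/32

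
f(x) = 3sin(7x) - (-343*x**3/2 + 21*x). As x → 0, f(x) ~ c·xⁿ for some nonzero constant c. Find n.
5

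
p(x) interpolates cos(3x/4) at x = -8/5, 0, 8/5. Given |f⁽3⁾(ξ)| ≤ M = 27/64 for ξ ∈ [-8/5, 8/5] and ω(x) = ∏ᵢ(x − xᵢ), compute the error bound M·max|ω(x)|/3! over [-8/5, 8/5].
8*sqrt(3)/125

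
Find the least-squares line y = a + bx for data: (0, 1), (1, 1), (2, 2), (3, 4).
a = 1/2, b = 1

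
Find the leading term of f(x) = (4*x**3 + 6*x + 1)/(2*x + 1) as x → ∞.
2*x**2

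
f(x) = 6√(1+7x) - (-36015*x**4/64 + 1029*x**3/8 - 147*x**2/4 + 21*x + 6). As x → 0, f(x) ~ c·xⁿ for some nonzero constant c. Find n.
5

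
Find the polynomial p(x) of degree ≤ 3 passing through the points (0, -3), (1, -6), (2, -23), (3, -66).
-2*x**3 - x**2 - 3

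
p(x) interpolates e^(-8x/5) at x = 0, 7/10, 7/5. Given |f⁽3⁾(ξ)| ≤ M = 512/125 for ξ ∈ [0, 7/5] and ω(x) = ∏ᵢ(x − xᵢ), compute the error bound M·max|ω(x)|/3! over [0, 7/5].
21952*sqrt(3)/421875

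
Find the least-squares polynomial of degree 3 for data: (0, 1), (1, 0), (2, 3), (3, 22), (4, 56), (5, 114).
151/126 + (-391/108)x + (47/63)x² + (97/108)x³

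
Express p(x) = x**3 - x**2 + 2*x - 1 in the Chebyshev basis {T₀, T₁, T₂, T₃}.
(-3/2)T₀ + (11/4)T₁ + (-1/2)T₂ + (1/4)T₃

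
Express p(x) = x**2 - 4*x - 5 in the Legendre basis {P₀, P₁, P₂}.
(-14/3)P₀ + (-4)P₁ + (2/3)P₂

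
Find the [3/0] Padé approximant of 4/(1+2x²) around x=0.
4 - 8*x**2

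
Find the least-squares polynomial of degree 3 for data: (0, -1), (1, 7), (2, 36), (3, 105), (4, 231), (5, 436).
-68/63 + (1613/378)x + (211/252)x² + (341/108)x³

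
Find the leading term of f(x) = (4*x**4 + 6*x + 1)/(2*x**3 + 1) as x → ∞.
2*x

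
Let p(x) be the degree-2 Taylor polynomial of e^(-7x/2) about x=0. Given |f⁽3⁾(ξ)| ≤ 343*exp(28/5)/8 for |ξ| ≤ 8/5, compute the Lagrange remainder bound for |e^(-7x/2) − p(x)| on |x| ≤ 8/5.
10976*exp(28/5)/375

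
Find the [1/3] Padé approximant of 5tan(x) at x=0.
5*x/(1 - x**2/3)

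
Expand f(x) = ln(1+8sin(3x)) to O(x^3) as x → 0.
24*x - 288*x**2 + O(x**3)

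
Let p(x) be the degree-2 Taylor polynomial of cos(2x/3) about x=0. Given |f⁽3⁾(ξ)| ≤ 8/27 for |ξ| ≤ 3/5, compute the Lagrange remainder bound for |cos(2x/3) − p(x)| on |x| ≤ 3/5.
4/375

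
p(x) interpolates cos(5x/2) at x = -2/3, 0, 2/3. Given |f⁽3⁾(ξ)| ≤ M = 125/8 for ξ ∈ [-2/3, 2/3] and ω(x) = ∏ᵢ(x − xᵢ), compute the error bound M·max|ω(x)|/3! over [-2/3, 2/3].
125*sqrt(3)/729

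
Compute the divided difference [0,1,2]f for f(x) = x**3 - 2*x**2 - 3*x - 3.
1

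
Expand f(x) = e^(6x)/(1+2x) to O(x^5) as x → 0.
1 + 4*x + 10*x**2 + 16*x**3 + 22*x**4 + O(x**5)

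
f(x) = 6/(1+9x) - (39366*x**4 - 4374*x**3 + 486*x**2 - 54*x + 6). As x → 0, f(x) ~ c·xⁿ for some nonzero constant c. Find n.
5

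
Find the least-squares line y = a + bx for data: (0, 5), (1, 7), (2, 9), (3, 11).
a = 5, b = 2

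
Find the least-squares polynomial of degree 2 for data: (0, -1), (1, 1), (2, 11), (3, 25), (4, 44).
-48/35 + (19/35)x + (19/7)x²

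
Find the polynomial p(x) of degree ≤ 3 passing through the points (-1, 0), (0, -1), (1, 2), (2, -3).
-2*x**3 + 2*x**2 + 3*x - 1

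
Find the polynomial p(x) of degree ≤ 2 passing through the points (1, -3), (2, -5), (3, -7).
-2*x - 1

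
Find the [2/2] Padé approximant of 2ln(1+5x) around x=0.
5*x*(5*x + 2)/(25*x**2/6 + 5*x + 1)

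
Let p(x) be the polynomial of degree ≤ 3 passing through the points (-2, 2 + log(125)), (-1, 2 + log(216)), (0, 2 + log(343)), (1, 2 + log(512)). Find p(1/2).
2 + log(98*2**(7/8)*3**(1/16)*5**(3/16)*7**(13/16)/3)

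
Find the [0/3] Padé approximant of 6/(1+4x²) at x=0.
6/(4*x**2 + 1)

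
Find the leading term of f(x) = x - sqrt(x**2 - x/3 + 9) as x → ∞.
1/6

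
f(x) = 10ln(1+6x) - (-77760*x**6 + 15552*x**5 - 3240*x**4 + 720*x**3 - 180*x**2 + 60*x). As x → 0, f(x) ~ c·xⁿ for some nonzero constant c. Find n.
7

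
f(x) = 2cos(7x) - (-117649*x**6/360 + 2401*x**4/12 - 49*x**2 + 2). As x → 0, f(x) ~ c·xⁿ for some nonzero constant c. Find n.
8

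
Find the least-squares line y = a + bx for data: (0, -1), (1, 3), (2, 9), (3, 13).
a = -6/5, b = 24/5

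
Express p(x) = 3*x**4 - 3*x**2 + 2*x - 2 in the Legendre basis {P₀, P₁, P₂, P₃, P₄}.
(-12/5)P₀ + (2)P₁ + (-2/7)P₂ + (24/35)P₄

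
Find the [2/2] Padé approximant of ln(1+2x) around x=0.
2*x*(x + 1)/(2*x**2/3 + 2*x + 1)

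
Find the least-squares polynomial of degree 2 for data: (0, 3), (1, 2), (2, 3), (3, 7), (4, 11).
20/7 + (-113/70)x + (13/14)x²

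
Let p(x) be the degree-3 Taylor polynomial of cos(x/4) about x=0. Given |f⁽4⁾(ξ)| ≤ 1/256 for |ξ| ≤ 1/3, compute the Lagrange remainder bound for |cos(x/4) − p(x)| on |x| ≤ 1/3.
1/497664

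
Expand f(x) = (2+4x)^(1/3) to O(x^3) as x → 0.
2**(1/3) + 2*2**(1/3)*x/3 - 4*2**(1/3)*x**2/9 + O(x**3)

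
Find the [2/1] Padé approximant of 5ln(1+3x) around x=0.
15*x*(x + 2)/(2*(2*x + 1))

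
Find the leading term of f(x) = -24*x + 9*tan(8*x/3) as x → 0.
512*x**3/9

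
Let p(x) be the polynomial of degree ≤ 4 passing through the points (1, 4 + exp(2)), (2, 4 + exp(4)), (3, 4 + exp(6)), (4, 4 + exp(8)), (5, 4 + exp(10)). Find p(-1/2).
-385*exp(8)/32 - 693*exp(4)/32 + 4 + 1155*exp(2)/128 + 1485*exp(6)/64 + 315*exp(10)/128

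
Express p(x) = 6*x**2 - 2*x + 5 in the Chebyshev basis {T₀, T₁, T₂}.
(8)T₀ + (-2)T₁ + (3)T₂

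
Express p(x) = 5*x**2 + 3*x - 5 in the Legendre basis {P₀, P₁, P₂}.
(-10/3)P₀ + (3)P₁ + (10/3)P₂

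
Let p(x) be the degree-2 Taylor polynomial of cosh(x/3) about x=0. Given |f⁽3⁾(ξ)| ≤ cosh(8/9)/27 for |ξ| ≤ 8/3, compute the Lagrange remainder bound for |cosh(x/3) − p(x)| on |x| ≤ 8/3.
256*cosh(8/9)/2187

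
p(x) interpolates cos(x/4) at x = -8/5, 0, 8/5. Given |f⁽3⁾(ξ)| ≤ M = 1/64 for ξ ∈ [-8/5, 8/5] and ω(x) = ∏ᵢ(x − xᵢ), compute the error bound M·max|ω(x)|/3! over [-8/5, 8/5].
8*sqrt(3)/3375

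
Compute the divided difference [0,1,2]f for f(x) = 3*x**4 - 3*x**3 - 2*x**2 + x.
10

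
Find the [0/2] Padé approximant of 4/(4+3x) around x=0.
1/(3*x/4 + 1)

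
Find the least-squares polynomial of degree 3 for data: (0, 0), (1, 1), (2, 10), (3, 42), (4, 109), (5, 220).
3/14 + (-23/28)x + (-29/28)x² + (2)x³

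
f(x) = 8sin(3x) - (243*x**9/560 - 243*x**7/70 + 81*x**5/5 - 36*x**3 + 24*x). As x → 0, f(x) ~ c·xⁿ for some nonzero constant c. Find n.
11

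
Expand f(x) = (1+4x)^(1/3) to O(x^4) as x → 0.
1 + 4*x/3 - 16*x**2/9 + 320*x**3/81 + O(x**4)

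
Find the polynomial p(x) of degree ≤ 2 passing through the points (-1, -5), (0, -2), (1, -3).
-2*x**2 + x - 2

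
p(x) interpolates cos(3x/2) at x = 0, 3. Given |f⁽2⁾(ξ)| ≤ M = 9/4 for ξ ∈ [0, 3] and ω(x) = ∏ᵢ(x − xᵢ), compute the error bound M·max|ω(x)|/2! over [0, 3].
81/32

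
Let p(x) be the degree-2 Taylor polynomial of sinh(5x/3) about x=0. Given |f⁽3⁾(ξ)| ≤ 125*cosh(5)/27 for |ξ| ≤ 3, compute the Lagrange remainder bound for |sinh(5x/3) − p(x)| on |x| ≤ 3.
125*cosh(5)/6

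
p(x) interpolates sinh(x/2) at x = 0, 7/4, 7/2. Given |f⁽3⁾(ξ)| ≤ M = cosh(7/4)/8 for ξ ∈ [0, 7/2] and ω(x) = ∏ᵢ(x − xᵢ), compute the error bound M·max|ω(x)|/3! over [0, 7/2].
343*sqrt(3)*cosh(7/4)/13824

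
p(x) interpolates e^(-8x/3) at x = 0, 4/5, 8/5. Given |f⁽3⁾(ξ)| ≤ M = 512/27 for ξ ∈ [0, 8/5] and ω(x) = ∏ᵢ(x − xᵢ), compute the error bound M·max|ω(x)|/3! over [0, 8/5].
32768*sqrt(3)/91125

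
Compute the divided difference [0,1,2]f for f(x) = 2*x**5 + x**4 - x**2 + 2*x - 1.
36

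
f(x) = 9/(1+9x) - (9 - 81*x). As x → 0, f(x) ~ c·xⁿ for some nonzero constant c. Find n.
2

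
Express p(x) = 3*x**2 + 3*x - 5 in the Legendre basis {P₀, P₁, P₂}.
(-4)P₀ + (3)P₁ + (2)P₂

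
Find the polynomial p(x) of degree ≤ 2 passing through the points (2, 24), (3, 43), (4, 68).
3*x**2 + 4*x + 4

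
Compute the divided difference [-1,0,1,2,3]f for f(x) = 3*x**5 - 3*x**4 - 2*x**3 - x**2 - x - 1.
12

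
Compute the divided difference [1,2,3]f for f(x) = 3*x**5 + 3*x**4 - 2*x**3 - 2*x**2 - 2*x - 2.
331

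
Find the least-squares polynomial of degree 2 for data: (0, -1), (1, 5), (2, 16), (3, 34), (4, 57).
-33/35 + (39/14)x + (41/14)x²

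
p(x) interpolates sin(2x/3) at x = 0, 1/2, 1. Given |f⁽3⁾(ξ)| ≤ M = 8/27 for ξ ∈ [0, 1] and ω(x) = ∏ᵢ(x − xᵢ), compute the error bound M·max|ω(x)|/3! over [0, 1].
sqrt(3)/729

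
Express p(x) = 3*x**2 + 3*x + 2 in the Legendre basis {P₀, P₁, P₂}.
(3)P₀ + (3)P₁ + (2)P₂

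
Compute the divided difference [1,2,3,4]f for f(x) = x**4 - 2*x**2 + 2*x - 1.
10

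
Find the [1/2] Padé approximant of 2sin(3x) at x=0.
6*x/(3*x**2/2 + 1)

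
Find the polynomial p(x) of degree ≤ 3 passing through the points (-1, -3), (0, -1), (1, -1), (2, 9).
2*x**3 - x**2 - x - 1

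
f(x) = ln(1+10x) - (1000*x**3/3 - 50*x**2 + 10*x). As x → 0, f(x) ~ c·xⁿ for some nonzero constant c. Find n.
4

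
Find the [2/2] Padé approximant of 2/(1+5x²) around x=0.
2/(5*x**2 + 1)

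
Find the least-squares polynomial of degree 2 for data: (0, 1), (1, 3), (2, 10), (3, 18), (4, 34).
8/7 + (-13/70)x + (29/14)x²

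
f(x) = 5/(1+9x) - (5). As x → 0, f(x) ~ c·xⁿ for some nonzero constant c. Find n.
1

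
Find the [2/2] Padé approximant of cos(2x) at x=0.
(1 - 5*x**2/3)/(x**2/3 + 1)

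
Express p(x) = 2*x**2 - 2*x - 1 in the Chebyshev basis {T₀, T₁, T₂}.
(-2)T₁ + T₂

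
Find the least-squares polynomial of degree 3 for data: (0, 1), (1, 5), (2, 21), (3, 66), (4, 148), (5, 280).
151/126 + (-127/756)x + (323/252)x² + (107/54)x³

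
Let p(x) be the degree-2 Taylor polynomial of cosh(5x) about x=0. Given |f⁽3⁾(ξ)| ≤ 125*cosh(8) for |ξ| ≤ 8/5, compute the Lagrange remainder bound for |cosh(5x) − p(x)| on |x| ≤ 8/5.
256*cosh(8)/3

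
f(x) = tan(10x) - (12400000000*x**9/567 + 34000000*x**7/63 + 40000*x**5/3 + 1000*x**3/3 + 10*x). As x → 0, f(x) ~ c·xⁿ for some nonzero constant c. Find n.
11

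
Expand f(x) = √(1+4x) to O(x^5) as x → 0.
1 + 2*x - 2*x**2 + 4*x**3 - 10*x**4 + O(x**5)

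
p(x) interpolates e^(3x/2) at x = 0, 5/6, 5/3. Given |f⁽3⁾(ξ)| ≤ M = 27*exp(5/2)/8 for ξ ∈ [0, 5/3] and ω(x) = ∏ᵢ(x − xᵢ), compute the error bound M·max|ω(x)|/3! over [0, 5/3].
125*sqrt(3)*exp(5/2)/1728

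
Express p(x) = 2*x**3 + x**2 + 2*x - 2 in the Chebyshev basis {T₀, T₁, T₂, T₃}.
(-3/2)T₀ + (7/2)T₁ + (1/2)T₂ + (1/2)T₃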